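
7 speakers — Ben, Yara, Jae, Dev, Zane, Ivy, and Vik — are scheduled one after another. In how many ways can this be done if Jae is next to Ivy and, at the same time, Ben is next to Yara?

Treat {Jae,Ivy} as one block (2 orders) and {Ben,Yara} as another (2 orders).
That leaves 5 units to arrange: 2 × 2 × 5! = 4 × 120 = 480.

480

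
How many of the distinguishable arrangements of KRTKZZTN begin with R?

With the first slot taken by R, it remains to arrange the other 7 letters (KTKZZTN).
Those 7 letters have K appearing twice, T appearing twice, and Z appearing twice, giving (7)!/(2!·2!·2!) = 630.

630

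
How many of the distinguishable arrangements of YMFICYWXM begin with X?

10080

Fix X in the first position and arrange the remaining 8 letters.
Those 8 letters have M appearing twice and Y appearing twice, giving (8)!/(2!·2!) = 10080.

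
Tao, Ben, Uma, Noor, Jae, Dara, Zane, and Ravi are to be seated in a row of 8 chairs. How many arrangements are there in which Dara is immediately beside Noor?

10080

Glue Dara and Noor into one block (2 internal orders), leaving 7 units to arrange in a row.
That gives 2 × 7! = 2 × 5040 = 10080.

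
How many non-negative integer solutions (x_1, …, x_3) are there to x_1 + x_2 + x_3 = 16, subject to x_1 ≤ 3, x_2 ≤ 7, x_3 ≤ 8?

By stars and bars, unrestricted non-negative solutions to x_1+…+x_3 = 16 number C(16+2,2) = 153.
Subtract solutions that violate a single cap (substitute x_i' = x_i − (cap_i+1)): x_1 ≥ 4 gives C(14,2) = 91; x_2 ≥ 8 gives C(10,2) = 45; x_3 ≥ 9 gives C(9,2) = 36. Together 172.
Add back pairs where two caps are both exceeded: 15 + 10 + 0 = 25.
By inclusion–exclusion the count is 153 − 172 + 25 = 6.

6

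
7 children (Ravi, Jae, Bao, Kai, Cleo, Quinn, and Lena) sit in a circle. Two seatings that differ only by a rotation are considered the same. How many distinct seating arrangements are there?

720

Fix one person's seat to break rotational symmetry; the remaining 6 people can be arranged in (6)! = 720 ways.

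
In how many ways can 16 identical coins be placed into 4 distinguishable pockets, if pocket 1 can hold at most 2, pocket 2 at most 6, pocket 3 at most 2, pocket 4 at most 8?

10

Without the upper bounds there are C(19,3) = 969 ways to split 16 among 4 pockets.
Subtract solutions that violate a single cap (substitute x_i' = x_i − (cap_i+1)): x_1 ≥ 3 gives C(16,3) = 560; x_2 ≥ 7 gives C(12,3) = 220; x_3 ≥ 3 gives C(16,3) = 560; x_4 ≥ 9 gives C(10,3) = 120. Together 1460.
Add back pairs where two caps are both exceeded: 84 + 286 + 35 + 84 + 1 + 35 = 525.
Subtract triples: 20 + 0 + 4 + 0 = 24.
By inclusion–exclusion the count is 969 − 1460 + 525 − 24 = 10.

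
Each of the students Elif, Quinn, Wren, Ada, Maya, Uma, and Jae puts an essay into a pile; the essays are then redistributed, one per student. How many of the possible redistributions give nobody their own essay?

1854

Let Aᵢ be the assignments in which student i gets their own essay. We want the size of the complement of A₁∪…∪A_7.
By inclusion–exclusion this is Σ_{j=0}^{7} (−1)^j C(7,j)·(7−j)!.
Computing: 5040 − 5040 + 2520 − 840 + 210 − 42 + 7 − 1 = 1854.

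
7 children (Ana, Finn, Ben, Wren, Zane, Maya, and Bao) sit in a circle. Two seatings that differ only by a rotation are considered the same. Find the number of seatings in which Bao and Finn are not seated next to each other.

480

All circular seatings of 7 people number (6)! = 720.
Those with Bao next to Finn: fuse the pair into one unit and seat 6 units around a circle — 2·(5)! = 240.
Subtracting, 720 − 240 = 480.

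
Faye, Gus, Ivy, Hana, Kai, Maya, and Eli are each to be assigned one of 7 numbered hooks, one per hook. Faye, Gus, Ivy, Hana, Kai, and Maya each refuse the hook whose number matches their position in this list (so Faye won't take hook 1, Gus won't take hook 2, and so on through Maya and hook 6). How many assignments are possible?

2119

Let Aᵢ (for 1 ≤ i ≤ 6) be the placements that put person i in their forbidden hook. Any j of these fix j positions, leaving (7−j)! ways to fill the rest, and there are C(6,j) ways to pick which j.
By inclusion–exclusion, the number of valid placements is Σ_{j=0}^{6} (−1)^j C(6,j)·(7−j)!.
Computing: 5040 − 4320 + 1800 − 480 + 90 − 12 + 1 = 2119.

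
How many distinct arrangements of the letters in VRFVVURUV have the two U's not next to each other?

2940

Total arrangements of VRFVVURUV: 9!/(4!·2!·2!) = 3780.
Arrangements with the U's together: treat UU as one letter, giving (8)!/(4!·2!) = 840.
Subtracting, 3780 − 840 = 2940 arrangements keep the U's apart.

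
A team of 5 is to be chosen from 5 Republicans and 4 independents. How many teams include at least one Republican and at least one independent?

125

Unrestricted: C(9,5) = 126 ways to pick any 5 of the 9.
Subtract selections that omit an entire group: no Republicans → C(4,5) = 0; no independents → C(5,5) = 1.
Both groups omitted at once is impossible, so 126 − 1 = 125.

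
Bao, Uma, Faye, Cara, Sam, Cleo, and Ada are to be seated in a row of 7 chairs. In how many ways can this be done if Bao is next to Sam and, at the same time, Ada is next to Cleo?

Treat {Bao,Sam} as one block (2 orders) and {Ada,Cleo} as another (2 orders).
That leaves 5 units to arrange: 2 × 2 × 5! = 4 × 120 = 480.

480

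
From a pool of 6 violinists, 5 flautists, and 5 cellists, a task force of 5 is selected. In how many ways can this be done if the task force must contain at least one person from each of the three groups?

Unrestricted: C(16,5) = 4368 ways to pick any 5 of the 16.
Selections missing a whole group: no violinists → C(10,5) = 252; no flautists → C(11,5) = 462; no cellists → C(11,5) = 462.
Add back selections omitting two groups (i.e. drawn from a single group): C(6,5) + C(5,5) + C(5,5) = 8.
By inclusion–exclusion: 4368 − 1176 + 8 = 3200.

3200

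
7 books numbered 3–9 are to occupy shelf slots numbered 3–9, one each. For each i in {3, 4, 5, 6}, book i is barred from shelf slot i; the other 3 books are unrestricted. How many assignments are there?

Let Aᵢ (for 3 ≤ i ≤ 6) be the placements that put book i in its forbidden shelf slot. Any j of these fix j positions, leaving (7−j)! ways to fill the rest, and there are C(4,j) ways to pick which j.
By inclusion–exclusion, the number of valid placements is Σ_{j=0}^{4} (−1)^j C(4,j)·(7−j)!.
Computing: 5040 − 2880 + 720 − 96 + 6 = 2790.

2790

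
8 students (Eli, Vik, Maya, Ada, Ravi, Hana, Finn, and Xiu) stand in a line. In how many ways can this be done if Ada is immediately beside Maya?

Treat {Ada, Maya} as a single unit. There are 7 units to order, and the pair itself can be ordered 2 ways.
So the count is 2·(7)! = 10080.

10080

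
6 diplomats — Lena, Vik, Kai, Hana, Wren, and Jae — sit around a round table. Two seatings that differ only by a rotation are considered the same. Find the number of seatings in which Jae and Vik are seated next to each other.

48

Treat {Jae, Vik} as one unit (2 internal orders) and seat the resulting 5 units around the table: (4)! circular arrangements.
So 2 × (4)! = 2 × 24 = 48.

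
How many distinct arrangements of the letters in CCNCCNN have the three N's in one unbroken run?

Treat the 3 copies of N as a single block. The multiset to arrange is then {NNN, C, C, C, C}, 5 items in all.
That gives (5)!/(4!) = 5 arrangements.

5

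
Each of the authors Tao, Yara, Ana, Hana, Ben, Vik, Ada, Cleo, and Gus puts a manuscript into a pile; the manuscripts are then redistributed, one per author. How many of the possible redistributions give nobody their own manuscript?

133496

This is the derangement count D_9: permutations of 9 items with no fixed point.
By inclusion–exclusion this is Σ_{j=0}^{9} (−1)^j C(9,j)·(9−j)!.
Computing: 362880 − 362880 + 181440 − 60480 + 15120 − 3024 + 504 − 72 + 9 − 1 = 133496.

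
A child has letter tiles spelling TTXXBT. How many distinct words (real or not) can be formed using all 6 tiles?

60

Letter multiplicities in TTXXBT: B×1, T×3, X×2.
The number of distinct arrangements is 6!/(3!·2!) = 720/12 = 60.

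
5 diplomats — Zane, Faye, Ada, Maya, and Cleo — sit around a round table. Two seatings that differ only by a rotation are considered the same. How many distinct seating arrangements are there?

Seat Zane anywhere (absorbing the rotational symmetry), then permute the other 4: (4)! = 24.

24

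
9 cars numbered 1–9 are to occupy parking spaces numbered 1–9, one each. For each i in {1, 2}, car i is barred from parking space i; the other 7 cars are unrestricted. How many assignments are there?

Let Aᵢ (for i ∈ {1, 2}) be the placements that put car i in its forbidden parking space. Any j of these fix j positions, leaving (9−j)! ways to fill the rest, and there are C(2,j) ways to pick which j.
By inclusion–exclusion, the number of valid placements is Σ_{j=0}^{2} (−1)^j C(2,j)·(9−j)!.
Computing: 362880 − 80640 + 5040 = 287280.

287280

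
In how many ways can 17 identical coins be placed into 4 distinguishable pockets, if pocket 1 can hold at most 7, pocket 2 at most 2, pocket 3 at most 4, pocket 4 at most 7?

19

By stars and bars, unrestricted non-negative solutions to x_1+…+x_4 = 17 number C(17+3,3) = 1140.
Subtract solutions that violate a single cap (substitute x_i' = x_i − (cap_i+1)): x_1 ≥ 8 gives C(12,3) = 220; x_2 ≥ 3 gives C(17,3) = 680; x_3 ≥ 5 gives C(15,3) = 455; x_4 ≥ 8 gives C(12,3) = 220. Together 1575.
Add back pairs where two caps are both exceeded: 84 + 35 + 4 + 220 + 84 + 35 = 462.
Subtract triples: 4 + 0 + 0 + 4 = 8.
By inclusion–exclusion the count is 1140 − 1575 + 462 − 8 = 19.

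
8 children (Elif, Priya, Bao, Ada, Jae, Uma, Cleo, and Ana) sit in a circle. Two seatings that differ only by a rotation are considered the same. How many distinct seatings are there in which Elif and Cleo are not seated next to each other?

3600

Without the restriction there are (7)! = 5040 seatings.
Those with Elif next to Cleo: fuse the pair into one unit and seat 7 units around a circle — 2·(6)! = 1440.
Subtracting, 5040 − 1440 = 3600.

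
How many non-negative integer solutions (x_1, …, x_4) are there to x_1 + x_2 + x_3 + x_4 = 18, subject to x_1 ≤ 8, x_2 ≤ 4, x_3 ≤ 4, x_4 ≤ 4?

10

Without the upper bounds there are C(21,3) = 1330 ways to split 18 among 4 variables.
Subtract solutions that violate a single cap (substitute x_i' = x_i − (cap_i+1)): x_1 ≥ 9 gives C(12,3) = 220; x_2 ≥ 5 gives C(16,3) = 560; x_3 ≥ 5 gives C(16,3) = 560; x_4 ≥ 5 gives C(16,3) = 560. Together 1900.
Add back pairs where two caps are both exceeded: 35 + 35 + 35 + 165 + 165 + 165 = 600.
Subtract triples: 0 + 0 + 0 + 20 = 20.
By inclusion–exclusion the count is 1330 − 1900 + 600 − 20 = 10.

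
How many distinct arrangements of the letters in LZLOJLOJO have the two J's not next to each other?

Total arrangements of LZLOJLOJO: 9!/(3!·3!·2!) = 5040.
If the two J's are adjacent, glue them into one block, leaving 8 items to arrange: (8)!/(3!·3!) = 1120 ways.
Hence 5040 − 1120 = 3920.

3920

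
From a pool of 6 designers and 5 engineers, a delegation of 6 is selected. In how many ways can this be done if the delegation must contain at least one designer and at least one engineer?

461

Unrestricted: C(11,6) = 462 ways to pick any 6 of the 11.
Selections missing a whole group: no designers → C(5,6) = 0; no engineers → C(6,6) = 1.
Both groups omitted at once is impossible, so 462 − 1 = 461.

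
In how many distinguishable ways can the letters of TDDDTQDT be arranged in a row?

Letter multiplicities in TDDDTQDT: D×4, Q×1, T×3.
Dividing 8! = 40320 by 4!·3! = 144 for the repeated letters gives 280.

280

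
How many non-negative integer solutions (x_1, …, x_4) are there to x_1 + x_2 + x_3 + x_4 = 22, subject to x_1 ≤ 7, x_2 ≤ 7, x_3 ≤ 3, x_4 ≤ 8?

20

By stars and bars, unrestricted non-negative solutions to x_1+…+x_4 = 22 number C(22+3,3) = 2300.
Subtract solutions that violate a single cap (substitute x_i' = x_i − (cap_i+1)): x_1 ≥ 8 gives C(17,3) = 680; x_2 ≥ 8 gives C(17,3) = 680; x_3 ≥ 4 gives C(21,3) = 1330; x_4 ≥ 9 gives C(16,3) = 560. Together 3250.
Add back pairs where two caps are both exceeded: 84 + 286 + 56 + 286 + 56 + 220 = 988.
Subtract triples: 10 + 0 + 4 + 4 = 18.
By inclusion–exclusion the count is 2300 − 3250 + 988 − 18 = 20.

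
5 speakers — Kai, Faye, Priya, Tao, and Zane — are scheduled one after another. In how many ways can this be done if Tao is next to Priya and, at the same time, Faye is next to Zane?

Treat {Tao,Priya} as one block (2 orders) and {Faye,Zane} as another (2 orders).
That leaves 3 units to arrange: 2 × 2 × 3! = 4 × 6 = 24.

24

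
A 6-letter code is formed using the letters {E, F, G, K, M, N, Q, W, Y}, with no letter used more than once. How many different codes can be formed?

60480

Choose and order 6 of the 9 symbols: the first letter has 9 options, the next 8, and so on down to 4.
That product is 9 × 8 × 7 × 6 × 5 × 4 = 60480.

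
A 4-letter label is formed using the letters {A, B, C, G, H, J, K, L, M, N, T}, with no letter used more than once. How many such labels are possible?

This is a permutation of 4 out of 11: P(11,4) = 11!/7!.
11 × 10 × 9 × 8 = 7920.

7920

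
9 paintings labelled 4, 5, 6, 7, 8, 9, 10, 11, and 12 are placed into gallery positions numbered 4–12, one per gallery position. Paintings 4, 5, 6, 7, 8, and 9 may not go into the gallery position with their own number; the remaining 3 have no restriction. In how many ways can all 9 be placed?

Let Aᵢ (for 4 ≤ i ≤ 9) be the placements that put painting i in its forbidden gallery position. Any j of these fix j positions, leaving (9−j)! ways to fill the rest, and there are C(6,j) ways to pick which j.
By inclusion–exclusion, the number of valid placements is Σ_{j=0}^{6} (−1)^j C(6,j)·(9−j)!.
Computing: 362880 − 241920 + 75600 − 14400 + 1800 − 144 + 6 = 183822.

183822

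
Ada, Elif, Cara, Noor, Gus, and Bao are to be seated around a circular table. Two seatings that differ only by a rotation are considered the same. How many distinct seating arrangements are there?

120

Around a circle, 6 distinct people have 6!/6 = (5)! = 120 rotationally distinct seatings.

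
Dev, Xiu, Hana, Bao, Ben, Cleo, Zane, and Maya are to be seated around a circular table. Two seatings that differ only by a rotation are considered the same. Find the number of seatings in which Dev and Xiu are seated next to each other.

1440

Treat {Dev, Xiu} as one unit (2 internal orders) and seat the resulting 7 units around the table: (6)! circular arrangements.
So 2 × (6)! = 2 × 720 = 1440.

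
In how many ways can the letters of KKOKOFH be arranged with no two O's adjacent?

Total arrangements of KKOKOFH: 7!/(3!·2!) = 420.
If the two O's are adjacent, glue them into one block, leaving 6 items to arrange: (6)!/(3!) = 120 ways.
Hence 420 − 120 = 300.

300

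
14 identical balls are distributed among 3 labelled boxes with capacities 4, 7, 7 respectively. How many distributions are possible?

15

Ignoring the caps, the number of non-negative solutions to x_1+…+x_3 = 14 is C(16,2) = 120.
Subtract solutions that violate a single cap (substitute x_i' = x_i − (cap_i+1)): x_1 ≥ 5 gives C(11,2) = 55; x_2 ≥ 8 gives C(8,2) = 28; x_3 ≥ 8 gives C(8,2) = 28. Together 111.
Add back pairs where two caps are both exceeded: 3 + 3 + 0 = 6.
By inclusion–exclusion the count is 120 − 111 + 6 = 15.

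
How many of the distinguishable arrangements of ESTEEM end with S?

Fix S in the last position and arrange the remaining 5 letters.
Those 5 letters have E appearing 3 times, giving (5)!/(3!) = 20.

20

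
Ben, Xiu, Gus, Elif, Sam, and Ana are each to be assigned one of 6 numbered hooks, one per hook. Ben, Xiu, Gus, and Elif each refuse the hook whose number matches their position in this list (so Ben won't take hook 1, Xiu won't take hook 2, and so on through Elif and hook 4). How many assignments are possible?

Let Aᵢ (for 1 ≤ i ≤ 4) be the placements that put person i in their forbidden hook. Any j of these fix j positions, leaving (6−j)! ways to fill the rest, and there are C(4,j) ways to pick which j.
By inclusion–exclusion, the number of valid placements is Σ_{j=0}^{4} (−1)^j C(4,j)·(6−j)!.
Computing: 720 − 480 + 144 − 24 + 2 = 362.

362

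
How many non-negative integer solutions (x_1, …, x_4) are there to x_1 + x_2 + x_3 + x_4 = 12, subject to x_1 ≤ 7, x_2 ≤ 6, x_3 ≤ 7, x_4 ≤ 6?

By stars and bars, unrestricted non-negative solutions to x_1+…+x_4 = 12 number C(12+3,3) = 455.
Subtract solutions that violate a single cap (substitute x_i' = x_i − (cap_i+1)): x_1 ≥ 8 gives C(7,3) = 35; x_2 ≥ 7 gives C(8,3) = 56; x_3 ≥ 8 gives C(7,3) = 35; x_4 ≥ 7 gives C(8,3) = 56. Together 182.
No two caps can be exceeded simultaneously, so the pair terms are all 0.
By inclusion–exclusion the count is 455 − 182 + 0 = 273.

273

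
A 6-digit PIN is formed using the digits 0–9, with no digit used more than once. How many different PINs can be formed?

With no repetition, fill the 6 digits in order: 10 choices, then 9, down to 5.
That product is 10 × 9 × 8 × 7 × 6 × 5 = 151200.

151200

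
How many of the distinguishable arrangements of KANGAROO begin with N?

Fix N in the first position and arrange the remaining 7 letters.
Those 7 letters have A appearing twice and O appearing twice, giving (7)!/(2!·2!) = 1260.

1260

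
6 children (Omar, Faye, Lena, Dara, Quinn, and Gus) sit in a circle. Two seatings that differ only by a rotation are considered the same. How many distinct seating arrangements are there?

Around a circle, 6 distinct people have 6!/6 = (5)! = 120 rotationally distinct seatings.

120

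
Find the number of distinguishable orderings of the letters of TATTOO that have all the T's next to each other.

Treat the 3 copies of T as a single block. The multiset to arrange is then {TTT, A, O, O}, 4 items in all.
That gives (4)!/(2!) = 12 arrangements.

12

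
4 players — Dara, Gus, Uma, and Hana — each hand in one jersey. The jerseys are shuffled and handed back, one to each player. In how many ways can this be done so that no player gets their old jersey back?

Count assignments avoiding every fixed point. For any j of the 4 players fixed to their old jersey, the other 4−j can be arranged in (4−j)! ways.
By inclusion–exclusion this is Σ_{j=0}^{4} (−1)^j C(4,j)·(4−j)!.
Computing: 24 − 24 + 12 − 4 + 1 = 9.

9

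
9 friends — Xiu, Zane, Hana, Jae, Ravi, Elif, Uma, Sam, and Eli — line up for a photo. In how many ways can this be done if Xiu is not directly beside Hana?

There are 9! = 362880 arrangements in all. If Xiu and Hana are adjacent, merging them into one block gives 2·(8)! = 80640 arrangements.
So 362880 − 80640 = 282240 arrangements keep them apart.

282240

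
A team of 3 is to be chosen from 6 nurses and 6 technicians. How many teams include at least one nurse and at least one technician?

Unrestricted: C(12,3) = 220 ways to pick any 3 of the 12.
Selections missing a whole group: no nurses → C(6,3) = 20; no technicians → C(6,3) = 20.
Both groups omitted at once is impossible, so 220 − 40 = 180.

180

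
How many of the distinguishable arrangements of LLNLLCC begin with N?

Fix N in the first position and arrange the remaining 6 letters.
Those 6 letters have C appearing twice and L appearing 4 times, giving (6)!/(4!·2!) = 15.

15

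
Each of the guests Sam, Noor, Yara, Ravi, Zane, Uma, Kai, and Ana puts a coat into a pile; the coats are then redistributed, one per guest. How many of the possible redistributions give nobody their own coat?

This is the derangement count D_8: permutations of 8 items with no fixed point.
By inclusion–exclusion this is Σ_{j=0}^{8} (−1)^j C(8,j)·(8−j)!.
Computing: 40320 − 40320 + 20160 − 6720 + 1680 − 336 + 56 − 8 + 1 = 14833.

14833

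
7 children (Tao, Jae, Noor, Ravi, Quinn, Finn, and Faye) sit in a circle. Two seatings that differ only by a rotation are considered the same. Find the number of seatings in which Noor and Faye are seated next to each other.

240

Treat {Noor, Faye} as one unit (2 internal orders) and seat the resulting 6 units around the table: (5)! circular arrangements.
So 2 × (5)! = 2 × 120 = 240.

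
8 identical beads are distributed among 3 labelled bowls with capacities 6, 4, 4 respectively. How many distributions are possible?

Without the upper bounds there are C(10,2) = 45 ways to split 8 among 3 bowls.
Subtract solutions that violate a single cap (substitute x_i' = x_i − (cap_i+1)): x_1 ≥ 7 gives C(3,2) = 3; x_2 ≥ 5 gives C(5,2) = 10; x_3 ≥ 5 gives C(5,2) = 10. Together 23.
No two caps can be exceeded simultaneously, so the pair terms are all 0.
By inclusion–exclusion the count is 45 − 23 + 0 = 22.

22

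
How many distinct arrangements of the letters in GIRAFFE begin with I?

360

With the first slot taken by I, it remains to arrange the other 6 letters (GRAFFE).
Those 6 letters have F appearing twice, giving (6)!/(2!) = 360.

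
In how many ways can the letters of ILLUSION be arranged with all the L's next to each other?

2520

Treat the 2 copies of L as a single block. The multiset to arrange is then {LL, I, I, N, O, S, U}, 7 items in all.
That gives (7)!/(2!) = 2520 arrangements.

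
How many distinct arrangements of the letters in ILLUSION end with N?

1260

With the last slot taken by N, it remains to arrange the other 7 letters (ILLUSIO).
Those 7 letters have I appearing twice and L appearing twice, giving (7)!/(2!·2!) = 1260.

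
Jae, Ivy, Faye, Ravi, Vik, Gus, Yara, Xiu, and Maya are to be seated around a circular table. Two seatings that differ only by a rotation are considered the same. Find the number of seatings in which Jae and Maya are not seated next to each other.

Without the restriction there are (8)! = 40320 seatings.
Seatings with Jae beside Maya: treat them as a block with 2 internal orders, giving 2 × (7)! = 10080.
Subtracting, 40320 − 10080 = 30240.

30240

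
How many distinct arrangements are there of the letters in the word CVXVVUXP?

3360

The 8 letters of CVXVVUXP have repeats: V appearing 3 times and X appearing twice.
The number of distinct arrangements is 8!/(3!·2!) = 40320/12 = 3360.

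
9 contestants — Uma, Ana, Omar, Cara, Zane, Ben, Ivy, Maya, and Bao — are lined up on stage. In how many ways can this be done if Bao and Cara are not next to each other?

282240

Of the 9! = 362880 arrangements, those with Bao and Cara adjacent number 2 × 8! = 80640 (treat the pair as a block with 2 internal orders).
Complementary counting: 362880 − 80640 = 282240.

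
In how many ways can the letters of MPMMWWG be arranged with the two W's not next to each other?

300

Total arrangements of MPMMWWG: 7!/(3!·2!) = 420.
If the two W's are adjacent, glue them into one block, leaving 6 items to arrange: (6)!/(3!) = 120 ways.
Hence 420 − 120 = 300.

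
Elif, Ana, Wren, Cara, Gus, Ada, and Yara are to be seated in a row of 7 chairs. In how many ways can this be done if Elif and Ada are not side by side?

3600

Of the 7! = 5040 arrangements, those with Elif and Ada adjacent number 2 × 6! = 1440 (treat the pair as a block with 2 internal orders).
Complementary counting: 5040 − 1440 = 3600.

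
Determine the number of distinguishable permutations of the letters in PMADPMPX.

Letter multiplicities in PMADPMPX: A×1, D×1, M×2, P×3, X×1.
So there are 8! / (3!·2!) = 3360 distinguishable arrangements.

3360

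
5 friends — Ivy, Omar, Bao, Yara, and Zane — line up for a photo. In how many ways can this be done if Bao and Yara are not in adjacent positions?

72

There are 5! = 120 arrangements in all. If Bao and Yara are adjacent, merging them into one block gives 2·(4)! = 48 arrangements.
Complementary counting: 120 − 48 = 72.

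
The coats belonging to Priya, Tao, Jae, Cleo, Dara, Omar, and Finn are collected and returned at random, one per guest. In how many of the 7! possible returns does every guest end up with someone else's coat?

1854

Let Aᵢ be the assignments in which guest i gets their own coat. We want the size of the complement of A₁∪…∪A_7.
By inclusion–exclusion this is Σ_{j=0}^{7} (−1)^j C(7,j)·(7−j)!.
Computing: 5040 − 5040 + 2520 − 840 + 210 − 42 + 7 − 1 = 1854.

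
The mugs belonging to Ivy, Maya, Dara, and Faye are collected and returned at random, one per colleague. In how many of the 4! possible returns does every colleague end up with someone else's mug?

Count assignments avoiding every fixed point. For any j of the 4 colleagues fixed to their own mug, the other 4−j can be arranged in (4−j)! ways.
By inclusion–exclusion this is Σ_{j=0}^{4} (−1)^j C(4,j)·(4−j)!.
Computing: 24 − 24 + 12 − 4 + 1 = 9.

9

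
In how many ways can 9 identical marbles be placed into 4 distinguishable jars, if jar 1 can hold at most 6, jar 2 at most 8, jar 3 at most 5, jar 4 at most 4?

Without the upper bounds there are C(12,3) = 220 ways to split 9 among 4 jars.
Subtract solutions that violate a single cap (substitute x_i' = x_i − (cap_i+1)): x_1 ≥ 7 gives C(5,3) = 10; x_2 ≥ 9 gives C(3,3) = 1; x_3 ≥ 6 gives C(6,3) = 20; x_4 ≥ 5 gives C(7,3) = 35. Together 66.
No two caps can be exceeded simultaneously, so the pair terms are all 0.
By inclusion–exclusion the count is 220 − 66 + 0 = 154.

154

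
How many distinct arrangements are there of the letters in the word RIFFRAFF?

840

RIFFRAFF has 8 letters with F appearing 4 times and R appearing twice.
So there are 8! / (4!·2!) = 840 distinguishable arrangements.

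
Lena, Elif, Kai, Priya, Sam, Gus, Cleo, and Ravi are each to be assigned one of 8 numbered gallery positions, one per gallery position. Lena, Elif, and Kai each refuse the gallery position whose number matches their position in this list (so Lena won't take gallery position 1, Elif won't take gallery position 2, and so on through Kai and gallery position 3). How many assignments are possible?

27240

Let Aᵢ (for i ∈ {1, 2, 3}) be the placements that put person i in their forbidden gallery position. Any j of these fix j positions, leaving (8−j)! ways to fill the rest, and there are C(3,j) ways to pick which j.
By inclusion–exclusion, the number of valid placements is Σ_{j=0}^{3} (−1)^j C(3,j)·(8−j)!.
Computing: 40320 − 15120 + 2160 − 120 = 27240.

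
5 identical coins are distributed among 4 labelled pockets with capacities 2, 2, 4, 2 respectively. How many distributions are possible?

By stars and bars, unrestricted non-negative solutions to x_1+…+x_4 = 5 number C(5+3,3) = 56.
Subtract solutions that violate a single cap (substitute x_i' = x_i − (cap_i+1)): x_1 ≥ 3 gives C(5,3) = 10; x_2 ≥ 3 gives C(5,3) = 10; x_3 ≥ 5 gives C(3,3) = 1; x_4 ≥ 3 gives C(5,3) = 10. Together 31.
No two caps can be exceeded simultaneously, so the pair terms are all 0.
By inclusion–exclusion the count is 56 − 31 + 0 = 25.

25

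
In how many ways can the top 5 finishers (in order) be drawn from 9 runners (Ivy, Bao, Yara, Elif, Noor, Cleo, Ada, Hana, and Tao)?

15120

This is an ordered selection of 5 from 9: P(9,5).
That gives 9 × 8 × 7 × 6 × 5 = 15120.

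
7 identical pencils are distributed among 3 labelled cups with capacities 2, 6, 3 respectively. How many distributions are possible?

11

By stars and bars, unrestricted non-negative solutions to x_1+…+x_3 = 7 number C(7+2,2) = 36.
Subtract solutions that violate a single cap (substitute x_i' = x_i − (cap_i+1)): x_1 ≥ 3 gives C(6,2) = 15; x_2 ≥ 7 gives C(2,2) = 1; x_3 ≥ 4 gives C(5,2) = 10. Together 26.
Add back pairs where two caps are both exceeded: 0 + 1 + 0 = 1.
By inclusion–exclusion the count is 36 − 26 + 1 = 11.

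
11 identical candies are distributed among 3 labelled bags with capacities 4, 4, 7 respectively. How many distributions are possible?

15

Ignoring the caps, the number of non-negative solutions to x_1+…+x_3 = 11 is C(13,2) = 78.
Subtract solutions that violate a single cap (substitute x_i' = x_i − (cap_i+1)): x_1 ≥ 5 gives C(8,2) = 28; x_2 ≥ 5 gives C(8,2) = 28; x_3 ≥ 8 gives C(5,2) = 10. Together 66.
Add back pairs where two caps are both exceeded: 3 + 0 + 0 = 3.
By inclusion–exclusion the count is 78 − 66 + 3 = 15.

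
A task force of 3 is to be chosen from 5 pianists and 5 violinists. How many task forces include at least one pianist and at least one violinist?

100

With no constraint there are C(10,3) = 120 possible selections.
Subtract selections that omit an entire group: no pianists → C(5,3) = 10; no violinists → C(5,3) = 10.
Both groups omitted at once is impossible, so 120 − 20 = 100.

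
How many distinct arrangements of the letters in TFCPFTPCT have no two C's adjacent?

5880

There are 9!/(3!·2!·2!·2!) = 7560 arrangements of TFCPFTPCT in total.
Arrangements with the C's together: treat CC as one letter, giving (8)!/(3!·2!·2!) = 1680.
Hence 7560 − 1680 = 5880.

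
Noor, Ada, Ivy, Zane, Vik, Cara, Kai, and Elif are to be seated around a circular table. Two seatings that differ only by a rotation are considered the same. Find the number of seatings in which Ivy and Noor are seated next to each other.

Treat {Ivy, Noor} as one unit (2 internal orders) and seat the resulting 7 units around the table: (6)! circular arrangements.
So 2 × (6)! = 2 × 720 = 1440.

1440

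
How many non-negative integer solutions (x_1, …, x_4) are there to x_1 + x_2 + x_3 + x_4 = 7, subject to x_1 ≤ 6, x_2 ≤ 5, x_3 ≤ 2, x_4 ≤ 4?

70

By stars and bars, unrestricted non-negative solutions to x_1+…+x_4 = 7 number C(7+3,3) = 120.
Subtract solutions that violate a single cap (substitute x_i' = x_i − (cap_i+1)): x_1 ≥ 7 gives C(3,3) = 1; x_2 ≥ 6 gives C(4,3) = 4; x_3 ≥ 3 gives C(7,3) = 35; x_4 ≥ 5 gives C(5,3) = 10. Together 50.
No two caps can be exceeded simultaneously, so the pair terms are all 0.
By inclusion–exclusion the count is 120 − 50 + 0 = 70.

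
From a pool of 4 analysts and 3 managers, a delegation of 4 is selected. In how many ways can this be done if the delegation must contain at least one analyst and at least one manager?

34

Total 4-person selections from all 7: C(7,4) = 35.
Subtract selections that omit an entire group: no analysts → C(3,4) = 0; no managers → C(4,4) = 1.
Both groups omitted at once is impossible, so 35 − 1 = 34.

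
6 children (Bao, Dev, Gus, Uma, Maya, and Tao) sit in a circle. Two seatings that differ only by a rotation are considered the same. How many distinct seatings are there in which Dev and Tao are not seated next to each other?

Without the restriction there are (5)! = 120 seatings.
Seatings with Dev beside Tao: treat them as a block with 2 internal orders, giving 2 × (4)! = 48.
Subtracting, 120 − 48 = 72.

72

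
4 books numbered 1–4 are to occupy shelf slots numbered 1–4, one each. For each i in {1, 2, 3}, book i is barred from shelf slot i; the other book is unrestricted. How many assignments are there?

Let Aᵢ (for i ∈ {1, 2, 3}) be the placements that put book i in its forbidden shelf slot. Any j of these fix j positions, leaving (4−j)! ways to fill the rest, and there are C(3,j) ways to pick which j.
By inclusion–exclusion, the number of valid placements is Σ_{j=0}^{3} (−1)^j C(3,j)·(4−j)!.
Computing: 24 − 18 + 6 − 1 = 11.

11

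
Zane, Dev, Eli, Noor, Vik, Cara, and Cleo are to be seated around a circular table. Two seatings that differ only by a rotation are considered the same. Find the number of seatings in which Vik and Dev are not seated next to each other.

480

Without the restriction there are (6)! = 720 seatings.
Seatings with Vik beside Dev: treat them as a block with 2 internal orders, giving 2 × (5)! = 240.
Subtracting, 720 − 240 = 480.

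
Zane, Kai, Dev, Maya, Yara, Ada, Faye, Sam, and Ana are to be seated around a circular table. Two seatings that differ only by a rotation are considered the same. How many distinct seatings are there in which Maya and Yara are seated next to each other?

Treat {Maya, Yara} as one unit (2 internal orders) and seat the resulting 8 units around the table: (7)! circular arrangements.
So 2 × (7)! = 2 × 5040 = 10080.

10080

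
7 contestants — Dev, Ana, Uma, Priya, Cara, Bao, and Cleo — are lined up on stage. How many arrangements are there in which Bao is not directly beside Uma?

3600

Of the 7! = 5040 arrangements, those with Bao and Uma adjacent number 2 × 6! = 1440 (treat the pair as a block with 2 internal orders).
So 5040 − 1440 = 3600 arrangements keep them apart.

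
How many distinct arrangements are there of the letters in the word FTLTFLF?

210

FTLTFLF has 7 letters with F appearing 3 times, L appearing twice, and T appearing twice.
Dividing 7! = 5040 by 3!·2!·2! = 24 for the repeated letters gives 210.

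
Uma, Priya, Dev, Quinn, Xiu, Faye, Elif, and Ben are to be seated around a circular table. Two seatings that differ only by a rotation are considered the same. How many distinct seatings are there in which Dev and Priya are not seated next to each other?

Without the restriction there are (7)! = 5040 seatings.
Seatings with Dev beside Priya: treat them as a block with 2 internal orders, giving 2 × (6)! = 1440.
Subtracting, 5040 − 1440 = 3600.

3600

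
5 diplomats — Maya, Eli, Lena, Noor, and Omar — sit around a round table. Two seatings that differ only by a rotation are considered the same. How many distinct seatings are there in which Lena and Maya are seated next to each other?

12

Glue Lena and Maya into a block (2 internal orders). Seating 4 units around a circle gives (3)! arrangements.
So 2 × (3)! = 2 × 6 = 12.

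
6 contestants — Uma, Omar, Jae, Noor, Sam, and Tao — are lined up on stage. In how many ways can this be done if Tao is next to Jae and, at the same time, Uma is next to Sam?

96

Treat {Tao,Jae} as one block (2 orders) and {Uma,Sam} as another (2 orders).
That leaves 4 units to arrange: 2 × 2 × 4! = 4 × 24 = 96.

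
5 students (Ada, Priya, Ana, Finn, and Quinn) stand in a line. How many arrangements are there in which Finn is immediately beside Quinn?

Glue Finn and Quinn into one block (2 internal orders), leaving 4 units to arrange in a row.
That gives 2 × 4! = 2 × 24 = 48.

48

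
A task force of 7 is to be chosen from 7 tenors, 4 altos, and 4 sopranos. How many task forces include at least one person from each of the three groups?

5768

Unrestricted: C(15,7) = 6435 ways to pick any 7 of the 15.
Subtract selections that omit an entire group: no tenors → C(8,7) = 8; no altos → C(11,7) = 330; no sopranos → C(11,7) = 330.
Add back selections omitting two groups (i.e. drawn from a single group): C(7,7) + C(4,7) + C(4,7) = 1.
By inclusion–exclusion: 6435 − 668 + 1 = 5768.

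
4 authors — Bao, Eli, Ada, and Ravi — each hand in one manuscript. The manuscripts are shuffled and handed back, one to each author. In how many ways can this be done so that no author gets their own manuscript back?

This is the derangement count D_4: permutations of 4 items with no fixed point.
By inclusion–exclusion this is Σ_{j=0}^{4} (−1)^j C(4,j)·(4−j)!.
Computing: 24 − 24 + 12 − 4 + 1 = 9.

9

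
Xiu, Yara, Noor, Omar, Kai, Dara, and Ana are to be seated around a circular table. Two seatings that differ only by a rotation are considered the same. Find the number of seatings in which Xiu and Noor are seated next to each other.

240

Treat {Xiu, Noor} as one unit (2 internal orders) and seat the resulting 6 units around the table: (5)! circular arrangements.
So 2 × (5)! = 2 × 120 = 240.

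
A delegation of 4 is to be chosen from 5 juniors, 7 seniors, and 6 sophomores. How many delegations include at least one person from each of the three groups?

Total 4-person selections from all 18: C(18,4) = 3060.
Selections missing a whole group: no juniors → C(13,4) = 715; no seniors → C(11,4) = 330; no sophomores → C(12,4) = 495.
Add back selections omitting two groups (i.e. drawn from a single group): C(5,4) + C(7,4) + C(6,4) = 55.
By inclusion–exclusion: 3060 − 1540 + 55 = 1575.

1575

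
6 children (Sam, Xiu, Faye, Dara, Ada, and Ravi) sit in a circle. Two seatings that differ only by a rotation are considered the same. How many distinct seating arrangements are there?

Around a circle, 6 distinct people have 6!/6 = (5)! = 120 rotationally distinct seatings.

120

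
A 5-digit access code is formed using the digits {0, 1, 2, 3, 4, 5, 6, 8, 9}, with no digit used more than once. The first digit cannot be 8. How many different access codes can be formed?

13440

The first digit has 9−1 = 8 choices (anything except 8).
The remaining 4 digits are filled from the other 8 symbols without repetition: 8 × 7 × 6 × 5 = 1680.
Total: 8 × 1680 = 13440.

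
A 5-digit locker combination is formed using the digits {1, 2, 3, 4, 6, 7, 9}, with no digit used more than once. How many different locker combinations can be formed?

Choose and order 5 of the 7 symbols: the first digit has 7 options, the next 6, and so on down to 3.
That product is 7 × 6 × 5 × 4 × 3 = 2520.

2520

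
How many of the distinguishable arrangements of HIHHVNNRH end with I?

840

Fix I in the last position and arrange the remaining 8 letters.
Those 8 letters have H appearing 4 times and N appearing twice, giving (8)!/(4!·2!) = 840.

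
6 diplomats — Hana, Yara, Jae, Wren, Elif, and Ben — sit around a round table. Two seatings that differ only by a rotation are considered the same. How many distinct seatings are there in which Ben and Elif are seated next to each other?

Glue Ben and Elif into a block (2 internal orders). Seating 5 units around a circle gives (4)! arrangements.
So 2 × (4)! = 2 × 24 = 48.

48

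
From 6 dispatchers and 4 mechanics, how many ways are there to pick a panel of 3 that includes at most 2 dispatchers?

100

Split by how many dispatchers are chosen (0 through 2).
Sum: C(6,0)·C(4,3) + C(6,1)·C(4,2) + C(6,2)·C(4,1) = 4 + 36 + 60 = 100.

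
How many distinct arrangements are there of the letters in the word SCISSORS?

1680

The 8 letters of SCISSORS have repeats: S appearing 4 times.
Dividing 8! = 40320 by 4! = 24 for the repeated letters gives 1680.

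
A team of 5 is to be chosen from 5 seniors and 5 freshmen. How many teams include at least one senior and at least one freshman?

Total 5-person selections from all 10: C(10,5) = 252.
Selections missing a whole group: no seniors → C(5,5) = 1; no freshmen → C(5,5) = 1.
Both groups omitted at once is impossible, so 252 − 2 = 250.

250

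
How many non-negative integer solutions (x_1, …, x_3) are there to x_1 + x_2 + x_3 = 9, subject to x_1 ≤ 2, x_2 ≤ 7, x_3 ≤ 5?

15

By stars and bars, unrestricted non-negative solutions to x_1+…+x_3 = 9 number C(9+2,2) = 55.
Subtract solutions that violate a single cap (substitute x_i' = x_i − (cap_i+1)): x_1 ≥ 3 gives C(8,2) = 28; x_2 ≥ 8 gives C(3,2) = 3; x_3 ≥ 6 gives C(5,2) = 10. Together 41.
Add back pairs where two caps are both exceeded: 0 + 1 + 0 = 1.
By inclusion–exclusion the count is 55 − 41 + 1 = 15.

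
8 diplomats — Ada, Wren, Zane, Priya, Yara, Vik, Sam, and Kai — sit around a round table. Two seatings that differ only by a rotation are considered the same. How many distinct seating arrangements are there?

Seat Ada anywhere (absorbing the rotational symmetry), then permute the other 7: (7)! = 5040.

5040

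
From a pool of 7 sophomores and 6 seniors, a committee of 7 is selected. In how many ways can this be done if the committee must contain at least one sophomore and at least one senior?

Unrestricted: C(13,7) = 1716 ways to pick any 7 of the 13.
Selections missing a whole group: no sophomores → C(6,7) = 0; no seniors → C(7,7) = 1.
Both groups omitted at once is impossible, so 1716 − 1 = 1715.

1715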